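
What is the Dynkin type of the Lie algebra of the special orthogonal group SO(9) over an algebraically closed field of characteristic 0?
This is so(9) with 9 odd, which has dimension 9(9-1)/2 = 36 and rank (9-1)/2 = 4. In the classification of classical Lie algebras, the orthogonal algebra so(2n+1) in an odd number of variables has type B_n; here n = 4, so the Dynkin diagram is a chain of 4 nodes with a double edge at one end; the terminal node there is the unique short simple root (B_4). Hence the type is B_4.

type B_4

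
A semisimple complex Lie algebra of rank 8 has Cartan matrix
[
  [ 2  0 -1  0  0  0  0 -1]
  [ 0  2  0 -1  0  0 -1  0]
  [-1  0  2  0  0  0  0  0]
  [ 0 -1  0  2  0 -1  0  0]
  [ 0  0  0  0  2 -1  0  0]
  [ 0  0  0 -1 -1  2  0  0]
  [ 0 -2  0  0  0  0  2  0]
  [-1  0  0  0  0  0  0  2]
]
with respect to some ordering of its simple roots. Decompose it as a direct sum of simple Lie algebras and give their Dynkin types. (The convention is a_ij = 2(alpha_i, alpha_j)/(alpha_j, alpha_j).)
The diagram associated to this matrix has two connected components: the simple roots {alpha_1, alpha_3, alpha_8} form a chain of 3 nodes with single edges (A_3), and {alpha_2, alpha_4, alpha_5, alpha_6, alpha_7} form a chain of 5 nodes with a double edge at one end; the terminal node there is the unique long simple root (C_5). A semisimple Lie algebra decomposes uniquely as the direct sum of simple ideals, one per connected component of its Dynkin diagram, so g ≅ A_3 ⊕ C_5 (dimension 15 + 55 = 70).

A_3 ⊕ C_5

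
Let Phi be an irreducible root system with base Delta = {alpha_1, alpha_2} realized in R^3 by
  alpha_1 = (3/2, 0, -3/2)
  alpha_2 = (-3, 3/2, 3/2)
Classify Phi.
Compute the Cartan integers a_ij = 2(alpha_i, alpha_j)/(alpha_j, alpha_j); the resulting 2x2 Cartan matrix is
[[2, -1], [-3, 2]].
The roots have two lengths (squared-length ratio 3:1); the short ones are alpha_{1}. The associated Dynkin diagram is two nodes joined by a triple edge (G_2), so the type is G_2.

type G_2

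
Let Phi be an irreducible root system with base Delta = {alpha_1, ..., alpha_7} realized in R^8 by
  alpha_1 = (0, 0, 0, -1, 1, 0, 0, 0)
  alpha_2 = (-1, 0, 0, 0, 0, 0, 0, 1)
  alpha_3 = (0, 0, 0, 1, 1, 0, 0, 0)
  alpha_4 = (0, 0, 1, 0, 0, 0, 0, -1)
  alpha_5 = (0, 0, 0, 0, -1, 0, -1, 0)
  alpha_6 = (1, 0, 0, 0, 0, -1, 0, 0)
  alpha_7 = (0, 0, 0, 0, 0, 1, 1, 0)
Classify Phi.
D_7 (so(14))

Compute the Cartan integers a_ij = 2(alpha_i, alpha_j)/(alpha_j, alpha_j); the resulting 7x7 Cartan matrix is
[[2, 0, 0, 0, -1, 0, 0], [0, 2, 0, -1, 0, -1, 0], [0, 0, 2, 0, -1, 0, 0], [0, -1, 0, 2, 0, 0, 0], [-1, 0, -1, 0, 2, 0, -1], [0, -1, 0, 0, 0, 2, -1], [0, 0, 0, 0, -1, -1, 2]].
All simple roots have the same length, so the diagram is simply laced. The associated Dynkin diagram is a chain of 5 nodes with a fork of two nodes at one end (D_7), so the type is D_7 (the algebra so(14)).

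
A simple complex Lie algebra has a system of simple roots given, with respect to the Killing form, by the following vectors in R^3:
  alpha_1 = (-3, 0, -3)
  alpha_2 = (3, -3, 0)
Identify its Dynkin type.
A_2

Compute the Cartan integers a_ij = 2(alpha_i, alpha_j)/(alpha_j, alpha_j); the resulting 2x2 Cartan matrix is
[[2, -1], [-1, 2]].
All simple roots have the same length, so the diagram is simply laced. The associated Dynkin diagram is a chain of 2 nodes with single edges (A_2), so the type is A_2 (the algebra sl(3)).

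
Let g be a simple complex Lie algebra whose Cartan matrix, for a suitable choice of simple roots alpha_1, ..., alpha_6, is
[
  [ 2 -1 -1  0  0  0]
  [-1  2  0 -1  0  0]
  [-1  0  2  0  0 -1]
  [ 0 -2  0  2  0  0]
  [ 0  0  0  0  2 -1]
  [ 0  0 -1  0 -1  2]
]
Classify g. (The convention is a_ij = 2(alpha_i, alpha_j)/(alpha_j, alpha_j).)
C_6 (sp(12))

The matrix has rank 6 with 2's on the diagonal. Reading the off-diagonal entries as Dynkin edges (a single edge where a_ij = a_ji = -1; a double or triple edge where a_ij * a_ji = 2 or 3), the diagram is a chain of 6 nodes with a double edge at one end; the terminal node there is the unique long simple root (C_6). One simple-root ordering that puts it in standard form is (alpha_5, alpha_6, alpha_3, alpha_1, alpha_2, alpha_4). So the algebra is type C_6, i.e. sp(12).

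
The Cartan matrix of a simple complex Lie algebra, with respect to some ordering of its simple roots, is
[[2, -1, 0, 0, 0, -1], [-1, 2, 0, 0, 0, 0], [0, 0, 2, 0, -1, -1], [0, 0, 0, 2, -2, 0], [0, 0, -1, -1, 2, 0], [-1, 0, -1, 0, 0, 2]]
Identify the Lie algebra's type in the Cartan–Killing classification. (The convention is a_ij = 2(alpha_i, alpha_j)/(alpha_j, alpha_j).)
The matrix has rank 6 with 2's on the diagonal. Reading the off-diagonal entries as Dynkin edges (a single edge where a_ij = a_ji = -1; a double or triple edge where a_ij * a_ji = 2 or 3), the diagram is a chain of 6 nodes with a double edge at one end; the terminal node there is the unique long simple root (C_6). One simple-root ordering that puts it in standard form is (alpha_2, alpha_1, alpha_6, alpha_3, alpha_5, alpha_4). So the algebra is type C_6, i.e. sp(12).

type C_6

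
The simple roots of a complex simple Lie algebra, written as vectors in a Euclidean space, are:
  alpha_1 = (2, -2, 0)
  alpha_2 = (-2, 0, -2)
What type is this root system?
A_2 (sl(3))

Compute the Cartan integers a_ij = 2(alpha_i, alpha_j)/(alpha_j, alpha_j); the resulting 2x2 Cartan matrix is
[[2, -1], [-1, 2]].
All simple roots have the same length, so the diagram is simply laced. The associated Dynkin diagram is a chain of 2 nodes with single edges (A_2), so the type is A_2 (the algebra sl(3)).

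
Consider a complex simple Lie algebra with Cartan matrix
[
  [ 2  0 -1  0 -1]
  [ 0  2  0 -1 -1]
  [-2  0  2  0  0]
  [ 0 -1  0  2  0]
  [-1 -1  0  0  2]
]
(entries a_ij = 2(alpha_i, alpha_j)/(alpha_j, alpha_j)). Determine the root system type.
The matrix has rank 5 with 2's on the diagonal. Reading the off-diagonal entries as Dynkin edges (a single edge where a_ij = a_ji = -1; a double or triple edge where a_ij * a_ji = 2 or 3), the diagram is a chain of 5 nodes with a double edge at one end; the terminal node there is the unique long simple root (C_5). One simple-root ordering that puts it in standard form is (alpha_4, alpha_2, alpha_5, alpha_1, alpha_3). So the algebra is type C_5, i.e. sp(10).

type C_5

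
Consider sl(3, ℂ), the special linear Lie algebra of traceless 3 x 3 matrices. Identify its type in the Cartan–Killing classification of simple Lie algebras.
This is sl(3), which has dimension 3^2 - 1 = 8 and rank 3 - 1 = 2 (a Cartan subalgebra is the diagonal traceless matrices). In the classification of classical Lie algebras, the special linear algebra sl(n+1) has type A_n; here n = 2, so the Dynkin diagram is a chain of 2 nodes with single edges (A_2). Hence the type is A_2.

A2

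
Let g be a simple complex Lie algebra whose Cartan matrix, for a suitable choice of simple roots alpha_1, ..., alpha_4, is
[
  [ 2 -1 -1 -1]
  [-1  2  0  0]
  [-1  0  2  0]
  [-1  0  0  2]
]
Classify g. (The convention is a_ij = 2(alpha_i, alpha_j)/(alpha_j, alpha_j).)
The matrix has rank 4 with 2's on the diagonal. Reading the off-diagonal entries as Dynkin edges (a single edge where a_ij = a_ji = -1; a double or triple edge where a_ij * a_ji = 2 or 3), the diagram is a chain of 2 nodes with a fork of two nodes at one end (D_4). One simple-root ordering that puts it in standard form is (alpha_3, alpha_1, alpha_4, alpha_2). So the algebra is type D_4, i.e. so(8).

D4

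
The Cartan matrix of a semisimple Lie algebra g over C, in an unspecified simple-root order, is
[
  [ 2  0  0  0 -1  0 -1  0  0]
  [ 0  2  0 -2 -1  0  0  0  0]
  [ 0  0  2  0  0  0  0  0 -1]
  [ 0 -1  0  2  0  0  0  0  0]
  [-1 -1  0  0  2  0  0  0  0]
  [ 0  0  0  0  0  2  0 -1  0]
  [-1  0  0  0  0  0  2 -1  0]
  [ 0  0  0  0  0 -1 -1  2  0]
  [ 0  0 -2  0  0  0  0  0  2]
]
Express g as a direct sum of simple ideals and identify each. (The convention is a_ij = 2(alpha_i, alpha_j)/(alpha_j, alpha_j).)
type B_2 + type B_7

The diagram associated to this matrix has two connected components: the simple roots {alpha_3, alpha_9} form a chain of 2 nodes with a double edge at one end; the terminal node there is the unique short simple root (B_2), and {alpha_1, alpha_2, alpha_4, alpha_5, alpha_6, alpha_7, alpha_8} form a chain of 7 nodes with a double edge at one end; the terminal node there is the unique short simple root (B_7). A semisimple Lie algebra decomposes uniquely as the direct sum of simple ideals, one per connected component of its Dynkin diagram, so g ≅ B_2 ⊕ B_7 (dimension 10 + 105 = 115).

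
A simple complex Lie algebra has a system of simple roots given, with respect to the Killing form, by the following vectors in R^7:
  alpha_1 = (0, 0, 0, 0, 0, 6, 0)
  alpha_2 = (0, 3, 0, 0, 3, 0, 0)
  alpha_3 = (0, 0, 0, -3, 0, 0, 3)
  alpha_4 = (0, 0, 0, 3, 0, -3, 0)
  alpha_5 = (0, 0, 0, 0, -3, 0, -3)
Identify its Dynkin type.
C_5

Compute the Cartan integers a_ij = 2(alpha_i, alpha_j)/(alpha_j, alpha_j); the resulting 5x5 Cartan matrix is
[[2, 0, 0, -2, 0], [0, 2, 0, 0, -1], [0, 0, 2, -1, -1], [-1, 0, -1, 2, 0], [0, -1, -1, 0, 2]].
The roots have two lengths (squared-length ratio 2:1); the short ones are alpha_{2,3,4,5}. The associated Dynkin diagram is a chain of 5 nodes with a double edge at one end; the terminal node there is the unique long simple root (C_5), so the type is C_5 (the algebra sp(10)).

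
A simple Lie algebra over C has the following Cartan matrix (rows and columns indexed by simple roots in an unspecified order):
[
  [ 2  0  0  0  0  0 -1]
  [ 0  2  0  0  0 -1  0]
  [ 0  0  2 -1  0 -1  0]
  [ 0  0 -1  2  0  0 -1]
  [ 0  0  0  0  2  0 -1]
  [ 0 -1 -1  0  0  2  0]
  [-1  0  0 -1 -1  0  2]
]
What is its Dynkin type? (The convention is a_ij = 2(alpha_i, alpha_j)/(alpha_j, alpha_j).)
The matrix has rank 7 with 2's on the diagonal. Reading the off-diagonal entries as Dynkin edges (a single edge where a_ij = a_ji = -1; a double or triple edge where a_ij * a_ji = 2 or 3), the diagram is a chain of 5 nodes with a fork of two nodes at one end (D_7). One simple-root ordering that puts it in standard form is (alpha_2, alpha_6, alpha_3, alpha_4, alpha_7, alpha_1, alpha_5). So the algebra is type D_7, i.e. so(14).

D_7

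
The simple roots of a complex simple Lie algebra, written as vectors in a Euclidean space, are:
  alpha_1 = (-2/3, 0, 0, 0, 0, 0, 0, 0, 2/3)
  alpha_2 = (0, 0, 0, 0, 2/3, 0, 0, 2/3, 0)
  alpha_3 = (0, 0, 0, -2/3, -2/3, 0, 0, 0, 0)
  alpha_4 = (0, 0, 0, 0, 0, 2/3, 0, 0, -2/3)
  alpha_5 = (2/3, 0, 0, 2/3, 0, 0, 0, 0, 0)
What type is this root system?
Compute the Cartan integers a_ij = 2(alpha_i, alpha_j)/(alpha_j, alpha_j); the resulting 5x5 Cartan matrix is
[[2, 0, 0, -1, -1], [0, 2, -1, 0, 0], [0, -1, 2, 0, -1], [-1, 0, 0, 2, 0], [-1, 0, -1, 0, 2]].
All simple roots have the same length, so the diagram is simply laced. The associated Dynkin diagram is a chain of 5 nodes with single edges (A_5), so the type is A_5 (the algebra sl(6)).

A_5 (sl(6))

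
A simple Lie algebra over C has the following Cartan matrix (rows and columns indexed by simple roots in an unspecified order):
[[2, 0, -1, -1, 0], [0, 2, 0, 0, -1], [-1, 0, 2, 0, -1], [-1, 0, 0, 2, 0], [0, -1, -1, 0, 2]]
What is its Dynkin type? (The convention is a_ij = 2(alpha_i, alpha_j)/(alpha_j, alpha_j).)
type A_5

The matrix has rank 5 with 2's on the diagonal. Reading the off-diagonal entries as Dynkin edges (a single edge where a_ij = a_ji = -1; a double or triple edge where a_ij * a_ji = 2 or 3), the diagram is a chain of 5 nodes with single edges (A_5). One simple-root ordering that puts it in standard form is (alpha_4, alpha_1, alpha_3, alpha_5, alpha_2). So the algebra is type A_5, i.e. sl(6).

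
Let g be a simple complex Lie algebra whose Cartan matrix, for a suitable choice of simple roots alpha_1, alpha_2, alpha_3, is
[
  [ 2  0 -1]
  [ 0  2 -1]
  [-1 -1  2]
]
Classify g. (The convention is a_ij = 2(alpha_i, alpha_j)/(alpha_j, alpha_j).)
The matrix has rank 3 with 2's on the diagonal. Reading the off-diagonal entries as Dynkin edges (a single edge where a_ij = a_ji = -1; a double or triple edge where a_ij * a_ji = 2 or 3), the diagram is a chain of 3 nodes with single edges (A_3). One simple-root ordering that puts it in standard form is (alpha_2, alpha_3, alpha_1). So the algebra is type A_3, i.e. sl(4).

A_3 (sl(4))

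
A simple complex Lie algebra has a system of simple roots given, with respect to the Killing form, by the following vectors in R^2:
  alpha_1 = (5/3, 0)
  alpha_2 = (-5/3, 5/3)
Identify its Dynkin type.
Compute the Cartan integers a_ij = 2(alpha_i, alpha_j)/(alpha_j, alpha_j); the resulting 2x2 Cartan matrix is
[[2, -1], [-2, 2]].
The roots have two lengths (squared-length ratio 2:1); the short ones are alpha_{1}. The associated Dynkin diagram is a chain of 2 nodes with a double edge at one end; the terminal node there is the unique short simple root (B_2), so the type is B_2 (the algebra so(5)).

B2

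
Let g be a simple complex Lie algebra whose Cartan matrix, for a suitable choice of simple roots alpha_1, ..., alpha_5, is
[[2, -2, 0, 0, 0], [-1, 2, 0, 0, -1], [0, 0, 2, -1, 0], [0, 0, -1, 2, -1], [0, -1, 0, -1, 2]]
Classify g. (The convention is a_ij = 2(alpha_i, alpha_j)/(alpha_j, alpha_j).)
C_5 (sp(10))

The matrix has rank 5 with 2's on the diagonal. Reading the off-diagonal entries as Dynkin edges (a single edge where a_ij = a_ji = -1; a double or triple edge where a_ij * a_ji = 2 or 3), the diagram is a chain of 5 nodes with a double edge at one end; the terminal node there is the unique long simple root (C_5). One simple-root ordering that puts it in standard form is (alpha_3, alpha_4, alpha_5, alpha_2, alpha_1). So the algebra is type C_5, i.e. sp(10).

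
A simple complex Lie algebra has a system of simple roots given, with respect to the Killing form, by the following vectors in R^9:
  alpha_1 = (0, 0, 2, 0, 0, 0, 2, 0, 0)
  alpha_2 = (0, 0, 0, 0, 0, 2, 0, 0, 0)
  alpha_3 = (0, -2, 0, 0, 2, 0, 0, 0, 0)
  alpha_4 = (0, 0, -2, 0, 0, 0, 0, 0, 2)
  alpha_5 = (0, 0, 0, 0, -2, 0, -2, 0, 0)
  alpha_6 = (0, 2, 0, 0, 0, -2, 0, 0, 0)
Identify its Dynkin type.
B_6 (so(13))

Compute the Cartan integers a_ij = 2(alpha_i, alpha_j)/(alpha_j, alpha_j); the resulting 6x6 Cartan matrix is
[[2, 0, 0, -1, -1, 0], [0, 2, 0, 0, 0, -1], [0, 0, 2, 0, -1, -1], [-1, 0, 0, 2, 0, 0], [-1, 0, -1, 0, 2, 0], [0, -2, -1, 0, 0, 2]].
The roots have two lengths (squared-length ratio 2:1); the short ones are alpha_{2}. The associated Dynkin diagram is a chain of 6 nodes with a double edge at one end; the terminal node there is the unique short simple root (B_6), so the type is B_6 (the algebra so(13)).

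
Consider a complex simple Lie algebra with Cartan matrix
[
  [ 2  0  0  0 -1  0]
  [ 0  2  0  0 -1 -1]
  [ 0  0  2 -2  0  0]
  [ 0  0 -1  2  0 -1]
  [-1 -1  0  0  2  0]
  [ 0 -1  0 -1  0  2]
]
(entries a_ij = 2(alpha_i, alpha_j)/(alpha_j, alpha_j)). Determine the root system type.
The matrix has rank 6 with 2's on the diagonal. Reading the off-diagonal entries as Dynkin edges (a single edge where a_ij = a_ji = -1; a double or triple edge where a_ij * a_ji = 2 or 3), the diagram is a chain of 6 nodes with a double edge at one end; the terminal node there is the unique long simple root (C_6). One simple-root ordering that puts it in standard form is (alpha_1, alpha_5, alpha_2, alpha_6, alpha_4, alpha_3). So the algebra is type C_6, i.e. sp(12).

C_6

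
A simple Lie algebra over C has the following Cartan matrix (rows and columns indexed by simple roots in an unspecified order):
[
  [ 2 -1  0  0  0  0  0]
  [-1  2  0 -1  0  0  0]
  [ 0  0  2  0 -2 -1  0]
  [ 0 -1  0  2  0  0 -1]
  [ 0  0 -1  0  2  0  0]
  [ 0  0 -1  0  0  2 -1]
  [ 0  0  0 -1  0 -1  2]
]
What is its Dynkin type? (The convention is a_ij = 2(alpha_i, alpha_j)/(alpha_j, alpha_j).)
B_7

The matrix has rank 7 with 2's on the diagonal. Reading the off-diagonal entries as Dynkin edges (a single edge where a_ij = a_ji = -1; a double or triple edge where a_ij * a_ji = 2 or 3), the diagram is a chain of 7 nodes with a double edge at one end; the terminal node there is the unique short simple root (B_7). One simple-root ordering that puts it in standard form is (alpha_1, alpha_2, alpha_4, alpha_7, alpha_6, alpha_3, alpha_5). So the algebra is type B_7, i.e. so(15).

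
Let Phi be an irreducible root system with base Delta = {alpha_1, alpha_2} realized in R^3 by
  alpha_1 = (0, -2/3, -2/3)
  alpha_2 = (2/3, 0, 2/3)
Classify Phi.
Compute the Cartan integers a_ij = 2(alpha_i, alpha_j)/(alpha_j, alpha_j); the resulting 2x2 Cartan matrix is
[[2, -1], [-1, 2]].
All simple roots have the same length, so the diagram is simply laced. The associated Dynkin diagram is a chain of 2 nodes with single edges (A_2), so the type is A_2 (the algebra sl(3)).

A2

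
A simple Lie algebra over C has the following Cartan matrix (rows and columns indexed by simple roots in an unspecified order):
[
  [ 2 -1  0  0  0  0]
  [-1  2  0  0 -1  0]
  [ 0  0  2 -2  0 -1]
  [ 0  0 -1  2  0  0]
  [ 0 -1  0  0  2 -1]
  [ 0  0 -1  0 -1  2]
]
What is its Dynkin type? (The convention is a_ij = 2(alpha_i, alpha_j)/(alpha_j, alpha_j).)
B_6 (so(13))

The matrix has rank 6 with 2's on the diagonal. Reading the off-diagonal entries as Dynkin edges (a single edge where a_ij = a_ji = -1; a double or triple edge where a_ij * a_ji = 2 or 3), the diagram is a chain of 6 nodes with a double edge at one end; the terminal node there is the unique short simple root (B_6). One simple-root ordering that puts it in standard form is (alpha_1, alpha_2, alpha_5, alpha_6, alpha_3, alpha_4). So the algebra is type B_6, i.e. so(13).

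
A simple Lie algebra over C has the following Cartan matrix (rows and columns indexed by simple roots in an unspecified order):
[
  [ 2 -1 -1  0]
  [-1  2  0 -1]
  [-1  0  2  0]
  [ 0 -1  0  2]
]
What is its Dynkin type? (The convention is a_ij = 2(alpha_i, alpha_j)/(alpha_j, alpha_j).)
A_4

The matrix has rank 4 with 2's on the diagonal. Reading the off-diagonal entries as Dynkin edges (a single edge where a_ij = a_ji = -1; a double or triple edge where a_ij * a_ji = 2 or 3), the diagram is a chain of 4 nodes with single edges (A_4). One simple-root ordering that puts it in standard form is (alpha_3, alpha_1, alpha_2, alpha_4). So the algebra is type A_4, i.e. sl(5).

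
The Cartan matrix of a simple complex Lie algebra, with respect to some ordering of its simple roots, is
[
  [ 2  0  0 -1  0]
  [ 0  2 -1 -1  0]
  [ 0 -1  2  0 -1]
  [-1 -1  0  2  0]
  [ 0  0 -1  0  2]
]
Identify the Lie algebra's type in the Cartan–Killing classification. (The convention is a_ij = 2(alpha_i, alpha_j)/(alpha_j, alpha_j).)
type A_5

The matrix has rank 5 with 2's on the diagonal. Reading the off-diagonal entries as Dynkin edges (a single edge where a_ij = a_ji = -1; a double or triple edge where a_ij * a_ji = 2 or 3), the diagram is a chain of 5 nodes with single edges (A_5). One simple-root ordering that puts it in standard form is (alpha_1, alpha_4, alpha_2, alpha_3, alpha_5). So the algebra is type A_5, i.e. sl(6).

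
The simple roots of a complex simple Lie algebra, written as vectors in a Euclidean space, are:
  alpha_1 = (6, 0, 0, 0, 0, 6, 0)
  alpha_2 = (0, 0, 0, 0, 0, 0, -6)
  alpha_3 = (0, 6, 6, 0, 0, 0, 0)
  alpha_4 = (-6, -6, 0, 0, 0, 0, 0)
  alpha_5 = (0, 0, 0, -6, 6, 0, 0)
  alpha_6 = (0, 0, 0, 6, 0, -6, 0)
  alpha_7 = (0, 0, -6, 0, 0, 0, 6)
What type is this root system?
type B_7

Compute the Cartan integers a_ij = 2(alpha_i, alpha_j)/(alpha_j, alpha_j); the resulting 7x7 Cartan matrix is
[[2, 0, 0, -1, 0, -1, 0], [0, 2, 0, 0, 0, 0, -1], [0, 0, 2, -1, 0, 0, -1], [-1, 0, -1, 2, 0, 0, 0], [0, 0, 0, 0, 2, -1, 0], [-1, 0, 0, 0, -1, 2, 0], [0, -2, -1, 0, 0, 0, 2]].
The roots have two lengths (squared-length ratio 2:1); the short ones are alpha_{2}. The associated Dynkin diagram is a chain of 7 nodes with a double edge at one end; the terminal node there is the unique short simple root (B_7), so the type is B_7 (the algebra so(15)).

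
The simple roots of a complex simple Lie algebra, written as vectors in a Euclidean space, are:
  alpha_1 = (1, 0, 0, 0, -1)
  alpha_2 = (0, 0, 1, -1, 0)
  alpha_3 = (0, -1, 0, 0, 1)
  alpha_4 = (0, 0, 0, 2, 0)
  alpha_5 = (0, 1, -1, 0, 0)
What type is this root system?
Compute the Cartan integers a_ij = 2(alpha_i, alpha_j)/(alpha_j, alpha_j); the resulting 5x5 Cartan matrix is
[[2, 0, -1, 0, 0], [0, 2, 0, -1, -1], [-1, 0, 2, 0, -1], [0, -2, 0, 2, 0], [0, -1, -1, 0, 2]].
The roots have two lengths (squared-length ratio 2:1); the short ones are alpha_{1,2,3,5}. The associated Dynkin diagram is a chain of 5 nodes with a double edge at one end; the terminal node there is the unique long simple root (C_5), so the type is C_5 (the algebra sp(10)).

C_5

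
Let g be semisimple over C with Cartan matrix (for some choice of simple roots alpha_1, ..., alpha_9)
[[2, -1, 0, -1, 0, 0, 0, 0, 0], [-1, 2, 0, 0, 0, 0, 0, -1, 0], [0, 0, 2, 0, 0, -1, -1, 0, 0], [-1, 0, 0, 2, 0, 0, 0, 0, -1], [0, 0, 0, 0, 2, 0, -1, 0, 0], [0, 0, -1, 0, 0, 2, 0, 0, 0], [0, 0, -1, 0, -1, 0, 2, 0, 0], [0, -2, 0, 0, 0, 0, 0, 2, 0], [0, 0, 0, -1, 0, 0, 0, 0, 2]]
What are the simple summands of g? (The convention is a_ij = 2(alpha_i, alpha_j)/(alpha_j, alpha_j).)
The diagram associated to this matrix has two connected components: the simple roots {alpha_3, alpha_5, alpha_6, alpha_7} form a chain of 4 nodes with single edges (A_4), and {alpha_1, alpha_2, alpha_4, alpha_8, alpha_9} form a chain of 5 nodes with a double edge at one end; the terminal node there is the unique long simple root (C_5). A semisimple Lie algebra decomposes uniquely as the direct sum of simple ideals, one per connected component of its Dynkin diagram, so g ≅ A_4 ⊕ C_5 (dimension 24 + 55 = 79).

A_4 (sl(5)) ⊕ C_5 (sp(10))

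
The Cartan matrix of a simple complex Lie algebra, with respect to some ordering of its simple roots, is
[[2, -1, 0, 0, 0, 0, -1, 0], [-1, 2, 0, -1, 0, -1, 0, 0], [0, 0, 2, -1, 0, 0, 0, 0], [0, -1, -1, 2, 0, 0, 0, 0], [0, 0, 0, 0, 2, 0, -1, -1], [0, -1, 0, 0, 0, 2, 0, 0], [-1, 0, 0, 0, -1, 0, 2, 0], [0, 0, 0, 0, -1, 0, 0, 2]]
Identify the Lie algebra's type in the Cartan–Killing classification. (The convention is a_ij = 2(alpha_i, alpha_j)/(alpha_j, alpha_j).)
E_8

The matrix has rank 8 with 2's on the diagonal. Reading the off-diagonal entries as Dynkin edges (a single edge where a_ij = a_ji = -1; a double or triple edge where a_ij * a_ji = 2 or 3), the diagram is a chain of 7 nodes with one extra node attached to the third node from one end (E_8). One simple-root ordering that puts it in standard form is (alpha_3, alpha_6, alpha_4, alpha_2, alpha_1, alpha_7, alpha_5, alpha_8). So the algebra is type E_8.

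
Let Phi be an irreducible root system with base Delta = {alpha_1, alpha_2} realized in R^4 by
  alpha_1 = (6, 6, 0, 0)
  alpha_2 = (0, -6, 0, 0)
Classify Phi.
Compute the Cartan integers a_ij = 2(alpha_i, alpha_j)/(alpha_j, alpha_j); the resulting 2x2 Cartan matrix is
[[2, -2], [-1, 2]].
The roots have two lengths (squared-length ratio 2:1); the short ones are alpha_{2}. The associated Dynkin diagram is a chain of 2 nodes with a double edge at one end; the terminal node there is the unique short simple root (B_2), so the type is B_2 (the algebra so(5)).

type B_2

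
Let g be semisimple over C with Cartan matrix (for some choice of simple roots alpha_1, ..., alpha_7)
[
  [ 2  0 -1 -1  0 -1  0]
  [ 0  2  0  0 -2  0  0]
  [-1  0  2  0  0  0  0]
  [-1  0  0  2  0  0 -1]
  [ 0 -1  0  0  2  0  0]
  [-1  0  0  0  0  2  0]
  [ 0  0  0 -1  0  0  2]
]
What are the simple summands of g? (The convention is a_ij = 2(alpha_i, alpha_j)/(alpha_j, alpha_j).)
The diagram associated to this matrix has two connected components: the simple roots {alpha_2, alpha_5} form a chain of 2 nodes with a double edge at one end; the terminal node there is the unique short simple root (B_2), and {alpha_1, alpha_3, alpha_4, alpha_6, alpha_7} form a chain of 3 nodes with a fork of two nodes at one end (D_5). A semisimple Lie algebra decomposes uniquely as the direct sum of simple ideals, one per connected component of its Dynkin diagram, so g ≅ B_2 ⊕ D_5 (dimension 10 + 45 = 55).

type B_2 + type D_5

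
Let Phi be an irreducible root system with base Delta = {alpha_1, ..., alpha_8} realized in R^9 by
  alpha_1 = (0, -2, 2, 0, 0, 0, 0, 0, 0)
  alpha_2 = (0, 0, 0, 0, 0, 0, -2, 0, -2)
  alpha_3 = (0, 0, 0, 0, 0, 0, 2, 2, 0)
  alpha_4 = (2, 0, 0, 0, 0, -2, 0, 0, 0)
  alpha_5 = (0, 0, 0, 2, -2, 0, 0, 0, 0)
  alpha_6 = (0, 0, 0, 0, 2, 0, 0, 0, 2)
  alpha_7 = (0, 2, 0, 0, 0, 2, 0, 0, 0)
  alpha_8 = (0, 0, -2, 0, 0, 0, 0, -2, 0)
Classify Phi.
Compute the Cartan integers a_ij = 2(alpha_i, alpha_j)/(alpha_j, alpha_j); the resulting 8x8 Cartan matrix is
[[2, 0, 0, 0, 0, 0, -1, -1], [0, 2, -1, 0, 0, -1, 0, 0], [0, -1, 2, 0, 0, 0, 0, -1], [0, 0, 0, 2, 0, 0, -1, 0], [0, 0, 0, 0, 2, -1, 0, 0], [0, -1, 0, 0, -1, 2, 0, 0], [-1, 0, 0, -1, 0, 0, 2, 0], [-1, 0, -1, 0, 0, 0, 0, 2]].
All simple roots have the same length, so the diagram is simply laced. The associated Dynkin diagram is a chain of 8 nodes with single edges (A_8), so the type is A_8 (the algebra sl(9)).

A_8 (sl(9))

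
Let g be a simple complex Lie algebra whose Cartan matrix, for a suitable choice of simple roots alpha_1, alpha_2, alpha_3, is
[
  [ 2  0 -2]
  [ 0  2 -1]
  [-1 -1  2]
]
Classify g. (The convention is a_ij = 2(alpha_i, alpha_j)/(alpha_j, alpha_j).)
C_3 (sp(6))

The matrix has rank 3 with 2's on the diagonal. Reading the off-diagonal entries as Dynkin edges (a single edge where a_ij = a_ji = -1; a double or triple edge where a_ij * a_ji = 2 or 3), the diagram is a chain of 3 nodes with a double edge at one end; the terminal node there is the unique long simple root (C_3). One simple-root ordering that puts it in standard form is (alpha_2, alpha_3, alpha_1). So the algebra is type C_3, i.e. sp(6).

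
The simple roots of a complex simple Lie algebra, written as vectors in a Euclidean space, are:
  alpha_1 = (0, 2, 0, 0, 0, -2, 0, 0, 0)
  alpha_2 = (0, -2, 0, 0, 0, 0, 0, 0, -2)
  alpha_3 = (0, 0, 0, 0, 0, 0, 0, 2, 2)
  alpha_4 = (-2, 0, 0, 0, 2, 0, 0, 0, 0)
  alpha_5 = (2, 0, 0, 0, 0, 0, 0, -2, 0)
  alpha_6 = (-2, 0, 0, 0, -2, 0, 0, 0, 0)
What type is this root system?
Compute the Cartan integers a_ij = 2(alpha_i, alpha_j)/(alpha_j, alpha_j); the resulting 6x6 Cartan matrix is
[[2, -1, 0, 0, 0, 0], [-1, 2, -1, 0, 0, 0], [0, -1, 2, 0, -1, 0], [0, 0, 0, 2, -1, 0], [0, 0, -1, -1, 2, -1], [0, 0, 0, 0, -1, 2]].
All simple roots have the same length, so the diagram is simply laced. The associated Dynkin diagram is a chain of 4 nodes with a fork of two nodes at one end (D_6), so the type is D_6 (the algebra so(12)).

D_6 (so(12))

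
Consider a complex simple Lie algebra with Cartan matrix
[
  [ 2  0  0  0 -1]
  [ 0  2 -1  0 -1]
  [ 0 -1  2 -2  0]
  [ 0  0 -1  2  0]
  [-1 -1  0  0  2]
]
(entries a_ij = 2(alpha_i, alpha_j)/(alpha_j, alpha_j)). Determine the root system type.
The matrix has rank 5 with 2's on the diagonal. Reading the off-diagonal entries as Dynkin edges (a single edge where a_ij = a_ji = -1; a double or triple edge where a_ij * a_ji = 2 or 3), the diagram is a chain of 5 nodes with a double edge at one end; the terminal node there is the unique short simple root (B_5). One simple-root ordering that puts it in standard form is (alpha_1, alpha_5, alpha_2, alpha_3, alpha_4). So the algebra is type B_5, i.e. so(11).

type B_5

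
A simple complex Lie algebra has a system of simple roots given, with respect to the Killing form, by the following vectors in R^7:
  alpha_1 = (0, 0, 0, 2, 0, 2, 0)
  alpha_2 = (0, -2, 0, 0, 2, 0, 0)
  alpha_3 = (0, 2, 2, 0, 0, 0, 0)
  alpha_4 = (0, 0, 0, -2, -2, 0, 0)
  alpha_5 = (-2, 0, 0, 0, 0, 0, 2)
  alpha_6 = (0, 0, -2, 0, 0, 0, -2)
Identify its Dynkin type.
A_6

Compute the Cartan integers a_ij = 2(alpha_i, alpha_j)/(alpha_j, alpha_j); the resulting 6x6 Cartan matrix is
[[2, 0, 0, -1, 0, 0], [0, 2, -1, -1, 0, 0], [0, -1, 2, 0, 0, -1], [-1, -1, 0, 2, 0, 0], [0, 0, 0, 0, 2, -1], [0, 0, -1, 0, -1, 2]].
All simple roots have the same length, so the diagram is simply laced. The associated Dynkin diagram is a chain of 6 nodes with single edges (A_6), so the type is A_6 (the algebra sl(7)).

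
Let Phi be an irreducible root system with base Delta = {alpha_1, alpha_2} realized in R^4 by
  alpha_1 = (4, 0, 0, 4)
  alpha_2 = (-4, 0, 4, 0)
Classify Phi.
Compute the Cartan integers a_ij = 2(alpha_i, alpha_j)/(alpha_j, alpha_j); the resulting 2x2 Cartan matrix is
[[2, -1], [-1, 2]].
All simple roots have the same length, so the diagram is simply laced. The associated Dynkin diagram is a chain of 2 nodes with single edges (A_2), so the type is A_2 (the algebra sl(3)).

A_2 (sl(3))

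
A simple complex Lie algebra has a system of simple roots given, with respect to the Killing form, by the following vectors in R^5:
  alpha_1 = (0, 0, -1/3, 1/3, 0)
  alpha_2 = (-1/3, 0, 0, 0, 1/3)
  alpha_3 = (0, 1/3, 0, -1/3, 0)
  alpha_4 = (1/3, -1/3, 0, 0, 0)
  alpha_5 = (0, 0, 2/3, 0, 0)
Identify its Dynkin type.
C_5 (sp(10))

Compute the Cartan integers a_ij = 2(alpha_i, alpha_j)/(alpha_j, alpha_j); the resulting 5x5 Cartan matrix is
[[2, 0, -1, 0, -1], [0, 2, 0, -1, 0], [-1, 0, 2, -1, 0], [0, -1, -1, 2, 0], [-2, 0, 0, 0, 2]].
The roots have two lengths (squared-length ratio 2:1); the short ones are alpha_{1,2,3,4}. The associated Dynkin diagram is a chain of 5 nodes with a double edge at one end; the terminal node there is the unique long simple root (C_5), so the type is C_5 (the algebra sp(10)).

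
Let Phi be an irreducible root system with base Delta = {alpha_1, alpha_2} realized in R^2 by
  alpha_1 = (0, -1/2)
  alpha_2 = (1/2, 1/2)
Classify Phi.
Compute the Cartan integers a_ij = 2(alpha_i, alpha_j)/(alpha_j, alpha_j); the resulting 2x2 Cartan matrix is
[[2, -1], [-2, 2]].
The roots have two lengths (squared-length ratio 2:1); the short ones are alpha_{1}. The associated Dynkin diagram is a chain of 2 nodes with a double edge at one end; the terminal node there is the unique short simple root (B_2), so the type is B_2 (the algebra so(5)).

B_2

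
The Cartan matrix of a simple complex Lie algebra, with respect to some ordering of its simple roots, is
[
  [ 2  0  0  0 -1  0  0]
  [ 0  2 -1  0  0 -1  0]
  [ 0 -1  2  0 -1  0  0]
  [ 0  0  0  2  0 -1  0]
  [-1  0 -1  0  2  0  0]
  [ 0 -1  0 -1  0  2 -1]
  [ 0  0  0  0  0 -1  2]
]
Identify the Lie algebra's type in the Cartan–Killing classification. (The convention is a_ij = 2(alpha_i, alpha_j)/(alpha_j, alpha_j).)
The matrix has rank 7 with 2's on the diagonal. Reading the off-diagonal entries as Dynkin edges (a single edge where a_ij = a_ji = -1; a double or triple edge where a_ij * a_ji = 2 or 3), the diagram is a chain of 5 nodes with a fork of two nodes at one end (D_7). One simple-root ordering that puts it in standard form is (alpha_1, alpha_5, alpha_3, alpha_2, alpha_6, alpha_7, alpha_4). So the algebra is type D_7, i.e. so(14).

D_7 (so(14))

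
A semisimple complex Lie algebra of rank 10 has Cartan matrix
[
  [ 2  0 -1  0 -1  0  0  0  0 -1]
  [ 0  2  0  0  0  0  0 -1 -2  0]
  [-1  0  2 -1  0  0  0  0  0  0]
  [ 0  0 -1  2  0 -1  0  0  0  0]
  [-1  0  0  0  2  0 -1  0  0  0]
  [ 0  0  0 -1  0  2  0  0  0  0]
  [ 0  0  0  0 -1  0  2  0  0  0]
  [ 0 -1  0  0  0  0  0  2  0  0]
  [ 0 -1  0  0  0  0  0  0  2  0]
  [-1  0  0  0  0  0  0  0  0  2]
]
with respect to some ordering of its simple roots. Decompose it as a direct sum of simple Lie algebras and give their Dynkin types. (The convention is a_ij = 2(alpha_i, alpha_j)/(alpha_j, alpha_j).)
B_3 ⊕ E_7

The diagram associated to this matrix has two connected components: the simple roots {alpha_2, alpha_8, alpha_9} form a chain of 3 nodes with a double edge at one end; the terminal node there is the unique short simple root (B_3), and {alpha_1, alpha_3, alpha_4, alpha_5, alpha_6, alpha_7, alpha_10} form a chain of 6 nodes with one extra node attached to the third node from one end (E_7). A semisimple Lie algebra decomposes uniquely as the direct sum of simple ideals, one per connected component of its Dynkin diagram, so g ≅ B_3 ⊕ E_7 (dimension 21 + 133 = 154).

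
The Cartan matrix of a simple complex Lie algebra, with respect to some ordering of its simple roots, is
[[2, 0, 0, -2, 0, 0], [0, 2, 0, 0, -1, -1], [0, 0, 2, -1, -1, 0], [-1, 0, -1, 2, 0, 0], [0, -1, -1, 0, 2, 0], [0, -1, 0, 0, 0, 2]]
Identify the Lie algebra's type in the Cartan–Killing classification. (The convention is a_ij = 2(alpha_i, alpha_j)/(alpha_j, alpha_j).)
type C_6

The matrix has rank 6 with 2's on the diagonal. Reading the off-diagonal entries as Dynkin edges (a single edge where a_ij = a_ji = -1; a double or triple edge where a_ij * a_ji = 2 or 3), the diagram is a chain of 6 nodes with a double edge at one end; the terminal node there is the unique long simple root (C_6). One simple-root ordering that puts it in standard form is (alpha_6, alpha_2, alpha_5, alpha_3, alpha_4, alpha_1). So the algebra is type C_6, i.e. sp(12).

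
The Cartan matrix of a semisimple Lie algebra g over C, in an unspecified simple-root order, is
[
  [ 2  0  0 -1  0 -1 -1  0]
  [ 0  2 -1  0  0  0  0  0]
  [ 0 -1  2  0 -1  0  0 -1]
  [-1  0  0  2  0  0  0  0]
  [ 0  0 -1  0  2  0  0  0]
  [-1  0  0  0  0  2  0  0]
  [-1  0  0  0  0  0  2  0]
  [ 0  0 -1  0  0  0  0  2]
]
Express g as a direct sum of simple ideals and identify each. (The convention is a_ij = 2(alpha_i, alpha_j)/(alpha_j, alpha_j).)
D_4 + D_4

The diagram associated to this matrix has two connected components: the simple roots {alpha_2, alpha_3, alpha_5, alpha_8} form a chain of 2 nodes with a fork of two nodes at one end (D_4), and {alpha_1, alpha_4, alpha_6, alpha_7} form a chain of 2 nodes with a fork of two nodes at one end (D_4). A semisimple Lie algebra decomposes uniquely as the direct sum of simple ideals, one per connected component of its Dynkin diagram, so g ≅ D_4 ⊕ D_4 (dimension 28 + 28 = 56).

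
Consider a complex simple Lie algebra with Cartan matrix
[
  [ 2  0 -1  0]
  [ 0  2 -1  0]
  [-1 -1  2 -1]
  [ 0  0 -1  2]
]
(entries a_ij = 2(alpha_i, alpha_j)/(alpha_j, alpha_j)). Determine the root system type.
type D_4

The matrix has rank 4 with 2's on the diagonal. Reading the off-diagonal entries as Dynkin edges (a single edge where a_ij = a_ji = -1; a double or triple edge where a_ij * a_ji = 2 or 3), the diagram is a chain of 2 nodes with a fork of two nodes at one end (D_4). One simple-root ordering that puts it in standard form is (alpha_4, alpha_3, alpha_2, alpha_1). So the algebra is type D_4, i.e. so(8).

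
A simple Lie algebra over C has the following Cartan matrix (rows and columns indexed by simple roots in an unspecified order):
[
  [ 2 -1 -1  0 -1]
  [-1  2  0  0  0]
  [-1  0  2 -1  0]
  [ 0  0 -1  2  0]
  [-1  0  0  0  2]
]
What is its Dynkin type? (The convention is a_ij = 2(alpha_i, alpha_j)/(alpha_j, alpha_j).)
The matrix has rank 5 with 2's on the diagonal. Reading the off-diagonal entries as Dynkin edges (a single edge where a_ij = a_ji = -1; a double or triple edge where a_ij * a_ji = 2 or 3), the diagram is a chain of 3 nodes with a fork of two nodes at one end (D_5). One simple-root ordering that puts it in standard form is (alpha_4, alpha_3, alpha_1, alpha_2, alpha_5). So the algebra is type D_5, i.e. so(10).

type D_5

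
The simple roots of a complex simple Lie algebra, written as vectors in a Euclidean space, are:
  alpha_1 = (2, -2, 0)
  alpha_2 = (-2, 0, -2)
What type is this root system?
A_2 (sl(3))

Compute the Cartan integers a_ij = 2(alpha_i, alpha_j)/(alpha_j, alpha_j); the resulting 2x2 Cartan matrix is
[[2, -1], [-1, 2]].
All simple roots have the same length, so the diagram is simply laced. The associated Dynkin diagram is a chain of 2 nodes with single edges (A_2), so the type is A_2 (the algebra sl(3)).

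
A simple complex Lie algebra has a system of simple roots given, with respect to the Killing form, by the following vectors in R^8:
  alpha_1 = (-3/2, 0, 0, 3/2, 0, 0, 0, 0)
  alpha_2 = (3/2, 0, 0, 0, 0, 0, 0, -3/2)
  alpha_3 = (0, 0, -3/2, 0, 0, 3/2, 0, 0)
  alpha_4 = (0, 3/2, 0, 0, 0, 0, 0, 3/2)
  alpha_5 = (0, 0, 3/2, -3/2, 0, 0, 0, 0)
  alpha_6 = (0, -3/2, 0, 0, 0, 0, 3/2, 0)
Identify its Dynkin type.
A_6 (sl(7))

Compute the Cartan integers a_ij = 2(alpha_i, alpha_j)/(alpha_j, alpha_j); the resulting 6x6 Cartan matrix is
[[2, -1, 0, 0, -1, 0], [-1, 2, 0, -1, 0, 0], [0, 0, 2, 0, -1, 0], [0, -1, 0, 2, 0, -1], [-1, 0, -1, 0, 2, 0], [0, 0, 0, -1, 0, 2]].
All simple roots have the same length, so the diagram is simply laced. The associated Dynkin diagram is a chain of 6 nodes with single edges (A_6), so the type is A_6 (the algebra sl(7)).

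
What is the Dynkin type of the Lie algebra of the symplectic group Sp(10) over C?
This is sp(10), which has dimension 10(10+1)/2 = 55 and rank 10/2 = 5. In the classification of classical Lie algebras, the symplectic algebra sp(2n) has type C_n; here n = 5, so the Dynkin diagram is a chain of 5 nodes with a double edge at one end; the terminal node there is the unique long simple root (C_5). Hence the type is C_5.

C_5 (sp(10))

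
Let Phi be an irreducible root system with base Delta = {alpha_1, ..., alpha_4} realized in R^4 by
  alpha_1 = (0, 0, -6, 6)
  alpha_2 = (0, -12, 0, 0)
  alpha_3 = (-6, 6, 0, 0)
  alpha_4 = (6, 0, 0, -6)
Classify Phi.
Compute the Cartan integers a_ij = 2(alpha_i, alpha_j)/(alpha_j, alpha_j); the resulting 4x4 Cartan matrix is
[[2, 0, 0, -1], [0, 2, -2, 0], [0, -1, 2, -1], [-1, 0, -1, 2]].
The roots have two lengths (squared-length ratio 2:1); the short ones are alpha_{1,3,4}. The associated Dynkin diagram is a chain of 4 nodes with a double edge at one end; the terminal node there is the unique long simple root (C_4), so the type is C_4 (the algebra sp(8)).

C4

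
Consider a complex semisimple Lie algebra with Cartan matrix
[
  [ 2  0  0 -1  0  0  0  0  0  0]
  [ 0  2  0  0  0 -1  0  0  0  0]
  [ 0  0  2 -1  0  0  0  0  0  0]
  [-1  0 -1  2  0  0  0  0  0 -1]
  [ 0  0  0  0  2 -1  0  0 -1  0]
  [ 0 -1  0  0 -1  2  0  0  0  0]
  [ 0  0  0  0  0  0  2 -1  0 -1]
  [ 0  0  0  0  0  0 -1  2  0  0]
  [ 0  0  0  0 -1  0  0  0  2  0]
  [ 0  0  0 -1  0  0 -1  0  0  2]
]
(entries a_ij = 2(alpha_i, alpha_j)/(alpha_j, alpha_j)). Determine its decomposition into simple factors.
A_4 (sl(5)) ⊕ D_6 (so(12))

The diagram associated to this matrix has two connected components: the simple roots {alpha_2, alpha_5, alpha_6, alpha_9} form a chain of 4 nodes with single edges (A_4), and {alpha_1, alpha_3, alpha_4, alpha_7, alpha_8, alpha_10} form a chain of 4 nodes with a fork of two nodes at one end (D_6). A semisimple Lie algebra decomposes uniquely as the direct sum of simple ideals, one per connected component of its Dynkin diagram, so g ≅ A_4 ⊕ D_6 (dimension 24 + 66 = 90).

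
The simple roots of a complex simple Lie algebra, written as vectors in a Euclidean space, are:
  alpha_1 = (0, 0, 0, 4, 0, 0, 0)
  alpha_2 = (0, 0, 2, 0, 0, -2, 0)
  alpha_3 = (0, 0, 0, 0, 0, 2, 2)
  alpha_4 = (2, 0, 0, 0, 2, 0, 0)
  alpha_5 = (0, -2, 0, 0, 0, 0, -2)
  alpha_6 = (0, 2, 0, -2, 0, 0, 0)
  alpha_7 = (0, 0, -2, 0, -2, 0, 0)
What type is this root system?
C_7

Compute the Cartan integers a_ij = 2(alpha_i, alpha_j)/(alpha_j, alpha_j); the resulting 7x7 Cartan matrix is
[[2, 0, 0, 0, 0, -2, 0], [0, 2, -1, 0, 0, 0, -1], [0, -1, 2, 0, -1, 0, 0], [0, 0, 0, 2, 0, 0, -1], [0, 0, -1, 0, 2, -1, 0], [-1, 0, 0, 0, -1, 2, 0], [0, -1, 0, -1, 0, 0, 2]].
The roots have two lengths (squared-length ratio 2:1); the short ones are alpha_{2,3,4,5,6,7}. The associated Dynkin diagram is a chain of 7 nodes with a double edge at one end; the terminal node there is the unique long simple root (C_7), so the type is C_7 (the algebra sp(14)).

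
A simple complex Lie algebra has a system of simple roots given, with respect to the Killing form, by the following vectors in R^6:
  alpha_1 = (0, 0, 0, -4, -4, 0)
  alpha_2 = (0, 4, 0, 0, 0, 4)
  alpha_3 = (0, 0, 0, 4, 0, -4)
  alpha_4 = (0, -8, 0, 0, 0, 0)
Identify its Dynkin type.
Compute the Cartan integers a_ij = 2(alpha_i, alpha_j)/(alpha_j, alpha_j); the resulting 4x4 Cartan matrix is
[[2, 0, -1, 0], [0, 2, -1, -1], [-1, -1, 2, 0], [0, -2, 0, 2]].
The roots have two lengths (squared-length ratio 2:1); the short ones are alpha_{1,2,3}. The associated Dynkin diagram is a chain of 4 nodes with a double edge at one end; the terminal node there is the unique long simple root (C_4), so the type is C_4 (the algebra sp(8)).

C_4 (sp(8))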